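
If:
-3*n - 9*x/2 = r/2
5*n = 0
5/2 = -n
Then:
No Solution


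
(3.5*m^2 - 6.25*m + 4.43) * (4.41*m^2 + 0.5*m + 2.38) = 15.435*m^4 - 25.8125*m^3 + 24.7413*m^2 - 12.66*m + 10.5434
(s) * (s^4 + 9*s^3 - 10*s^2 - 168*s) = s^5 + 9*s^4 - 10*s^3 - 168*s^2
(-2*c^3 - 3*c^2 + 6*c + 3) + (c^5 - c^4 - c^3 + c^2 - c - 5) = c^5 - c^4 - 3*c^3 - 2*c^2 + 5*c - 2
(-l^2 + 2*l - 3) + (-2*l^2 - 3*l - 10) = -3*l^2 - l - 13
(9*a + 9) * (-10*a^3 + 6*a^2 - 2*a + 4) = -90*a^4 - 36*a^3 + 36*a^2 + 18*a + 36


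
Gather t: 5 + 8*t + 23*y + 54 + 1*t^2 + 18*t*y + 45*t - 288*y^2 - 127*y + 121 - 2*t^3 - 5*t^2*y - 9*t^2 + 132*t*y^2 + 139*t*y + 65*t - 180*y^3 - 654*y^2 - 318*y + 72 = -2*t^3 + t^2*(-5*y - 8) + t*(132*y^2 + 157*y + 118) - 180*y^3 - 942*y^2 - 422*y + 252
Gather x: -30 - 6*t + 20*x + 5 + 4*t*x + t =-5*t + x*(4*t + 20) - 25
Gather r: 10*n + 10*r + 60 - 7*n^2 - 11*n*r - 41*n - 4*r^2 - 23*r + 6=-7*n^2 - 31*n - 4*r^2 + r*(-11*n - 13) + 66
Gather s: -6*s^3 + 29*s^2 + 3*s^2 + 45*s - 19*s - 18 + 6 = -6*s^3 + 32*s^2 + 26*s - 12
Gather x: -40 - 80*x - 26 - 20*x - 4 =-100*x - 70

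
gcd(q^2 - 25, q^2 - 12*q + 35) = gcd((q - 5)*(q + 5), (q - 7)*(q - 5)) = q - 5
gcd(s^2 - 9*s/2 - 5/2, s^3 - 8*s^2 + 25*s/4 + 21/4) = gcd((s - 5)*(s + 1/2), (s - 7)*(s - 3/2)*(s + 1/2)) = s + 1/2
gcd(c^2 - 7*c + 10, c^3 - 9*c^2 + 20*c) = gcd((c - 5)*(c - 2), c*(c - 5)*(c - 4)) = c - 5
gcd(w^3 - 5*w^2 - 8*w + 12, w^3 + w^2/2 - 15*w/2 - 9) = w + 2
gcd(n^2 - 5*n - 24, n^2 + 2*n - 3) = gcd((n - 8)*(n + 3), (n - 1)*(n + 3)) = n + 3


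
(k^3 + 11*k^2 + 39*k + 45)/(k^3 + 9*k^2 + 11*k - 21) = (k^2 + 8*k + 15)/(k^2 + 6*k - 7)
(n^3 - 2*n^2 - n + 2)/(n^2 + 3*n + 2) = (n^2 - 3*n + 2)/(n + 2)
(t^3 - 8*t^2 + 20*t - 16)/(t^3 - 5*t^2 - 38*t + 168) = (t^2 - 4*t + 4)/(t^2 - t - 42)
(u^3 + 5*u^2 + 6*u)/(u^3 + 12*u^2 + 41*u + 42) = u/(u + 7)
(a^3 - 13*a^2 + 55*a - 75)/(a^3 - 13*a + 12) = (a^2 - 10*a + 25)/(a^2 + 3*a - 4)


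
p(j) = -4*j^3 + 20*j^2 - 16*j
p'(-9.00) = -1348.00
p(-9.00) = 4680.00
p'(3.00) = -4.00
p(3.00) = 24.00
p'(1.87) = 16.84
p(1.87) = 13.86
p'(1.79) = 17.15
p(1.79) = 12.50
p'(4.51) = -79.68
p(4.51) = -32.29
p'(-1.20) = -81.28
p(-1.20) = 54.91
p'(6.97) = -320.17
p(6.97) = -494.34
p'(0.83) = 8.93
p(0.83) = -1.79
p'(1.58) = 17.24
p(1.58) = 8.87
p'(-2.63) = -204.20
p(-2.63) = 253.18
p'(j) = -12*j^2 + 40*j - 16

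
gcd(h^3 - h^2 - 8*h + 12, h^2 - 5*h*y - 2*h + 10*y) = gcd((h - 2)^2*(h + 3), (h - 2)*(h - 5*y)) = h - 2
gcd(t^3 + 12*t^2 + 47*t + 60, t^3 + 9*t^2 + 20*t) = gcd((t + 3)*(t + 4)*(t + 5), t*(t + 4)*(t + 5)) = t^2 + 9*t + 20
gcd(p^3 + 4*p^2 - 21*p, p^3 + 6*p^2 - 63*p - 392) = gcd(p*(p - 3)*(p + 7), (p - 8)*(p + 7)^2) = p + 7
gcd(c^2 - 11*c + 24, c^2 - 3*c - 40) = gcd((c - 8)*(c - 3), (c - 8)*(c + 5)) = c - 8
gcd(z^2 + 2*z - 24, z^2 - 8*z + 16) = z - 4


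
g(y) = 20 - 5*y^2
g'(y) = -10*y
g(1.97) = 0.60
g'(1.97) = -19.70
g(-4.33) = -73.74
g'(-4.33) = 43.30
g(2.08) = -1.63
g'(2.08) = -20.80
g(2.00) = 0.00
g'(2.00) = -20.00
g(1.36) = 10.75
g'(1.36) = -13.60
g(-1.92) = 1.57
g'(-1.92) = 19.20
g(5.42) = -126.88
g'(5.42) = -54.20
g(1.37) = 10.62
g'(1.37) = -13.70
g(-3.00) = -25.00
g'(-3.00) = 30.00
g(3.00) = -25.00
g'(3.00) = -30.00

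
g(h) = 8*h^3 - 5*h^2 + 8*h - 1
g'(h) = 24*h^2 - 10*h + 8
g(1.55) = 29.18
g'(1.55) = 50.16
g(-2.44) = -166.50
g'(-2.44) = 175.29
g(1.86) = 48.06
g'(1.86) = 72.43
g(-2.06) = -108.63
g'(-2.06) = 130.45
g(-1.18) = -30.55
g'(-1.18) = 53.22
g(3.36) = 272.90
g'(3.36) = 245.35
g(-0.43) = -6.00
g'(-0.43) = 16.74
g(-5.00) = -1166.00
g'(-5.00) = 658.00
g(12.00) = 13199.00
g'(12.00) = 3344.00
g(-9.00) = -6310.00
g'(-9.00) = 2042.00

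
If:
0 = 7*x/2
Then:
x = 0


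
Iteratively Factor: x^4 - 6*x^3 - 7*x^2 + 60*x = (x)*(x^3 - 6*x^2 - 7*x + 60) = x*(x + 3)*(x^2 - 9*x + 20) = x*(x - 5)*(x + 3)*(x - 4)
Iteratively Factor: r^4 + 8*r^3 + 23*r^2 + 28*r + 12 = (r + 3)*(r^3 + 5*r^2 + 8*r + 4) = (r + 2)*(r + 3)*(r^2 + 3*r + 2) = (r + 1)*(r + 2)*(r + 3)*(r + 2)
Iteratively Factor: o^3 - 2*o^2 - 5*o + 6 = (o + 2)*(o^2 - 4*o + 3) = (o - 1)*(o + 2)*(o - 3)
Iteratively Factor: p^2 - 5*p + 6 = (p - 2)*(p - 3)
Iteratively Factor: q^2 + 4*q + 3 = (q + 3)*(q + 1)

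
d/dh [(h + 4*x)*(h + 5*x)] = 2*h + 9*x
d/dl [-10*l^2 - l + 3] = -20*l - 1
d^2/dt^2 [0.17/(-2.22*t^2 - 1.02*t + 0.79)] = (1.675656*t^2 + 0.769896*t - 0.17*(4.44*t + 1.02)*(8.88*t + 2.04) - 0.596292)/(2.22*t^2 + 1.02*t - 0.79)^3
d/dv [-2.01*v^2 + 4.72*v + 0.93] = 4.72 - 4.02*v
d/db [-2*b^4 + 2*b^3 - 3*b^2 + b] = -8*b^3 + 6*b^2 - 6*b + 1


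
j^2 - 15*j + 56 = (j - 8)*(j - 7)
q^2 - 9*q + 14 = (q - 7)*(q - 2)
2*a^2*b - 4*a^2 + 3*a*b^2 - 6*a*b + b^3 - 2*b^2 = (a + b)*(2*a + b)*(b - 2)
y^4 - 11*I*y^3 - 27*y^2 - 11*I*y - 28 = (y - 7*I)*(y - 4*I)*(y - I)*(y + I)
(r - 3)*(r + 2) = r^2 - r - 6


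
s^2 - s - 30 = (s - 6)*(s + 5)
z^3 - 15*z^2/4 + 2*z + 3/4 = (z - 3)*(z - 1)*(z + 1/4)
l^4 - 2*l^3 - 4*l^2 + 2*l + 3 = (l - 3)*(l - 1)*(l + 1)^2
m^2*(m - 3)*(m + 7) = m^4 + 4*m^3 - 21*m^2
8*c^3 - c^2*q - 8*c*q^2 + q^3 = (-8*c + q)*(-c + q)*(c + q)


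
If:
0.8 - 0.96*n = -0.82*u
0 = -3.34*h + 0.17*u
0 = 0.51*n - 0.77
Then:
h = 0.04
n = 1.51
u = 0.79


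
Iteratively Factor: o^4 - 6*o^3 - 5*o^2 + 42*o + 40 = (o + 1)*(o^3 - 7*o^2 + 2*o + 40) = (o - 4)*(o + 1)*(o^2 - 3*o - 10) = (o - 5)*(o - 4)*(o + 1)*(o + 2)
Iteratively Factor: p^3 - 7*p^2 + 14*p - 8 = (p - 4)*(p^2 - 3*p + 2) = (p - 4)*(p - 1)*(p - 2)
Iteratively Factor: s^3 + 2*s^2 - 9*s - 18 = (s - 3)*(s^2 + 5*s + 6) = (s - 3)*(s + 2)*(s + 3)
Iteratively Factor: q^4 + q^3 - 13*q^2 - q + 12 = (q + 4)*(q^3 - 3*q^2 - q + 3) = (q + 1)*(q + 4)*(q^2 - 4*q + 3) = (q - 3)*(q + 1)*(q + 4)*(q - 1)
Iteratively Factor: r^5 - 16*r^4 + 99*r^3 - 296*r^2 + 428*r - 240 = (r - 3)*(r^4 - 13*r^3 + 60*r^2 - 116*r + 80) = (r - 3)*(r - 2)*(r^3 - 11*r^2 + 38*r - 40) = (r - 4)*(r - 3)*(r - 2)*(r^2 - 7*r + 10) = (r - 4)*(r - 3)*(r - 2)^2*(r - 5)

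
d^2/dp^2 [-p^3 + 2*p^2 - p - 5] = 4 - 6*p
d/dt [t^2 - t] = 2*t - 1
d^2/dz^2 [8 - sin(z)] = sin(z)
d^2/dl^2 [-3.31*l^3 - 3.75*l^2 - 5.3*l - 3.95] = -19.86*l - 7.5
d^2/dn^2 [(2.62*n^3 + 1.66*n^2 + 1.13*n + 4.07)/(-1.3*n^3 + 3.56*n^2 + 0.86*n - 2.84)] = (-29.86152*n^6 - 29.0331600000001*n^5 + 53.7794400000001*n^4 + 309.318936*n^3 - 294.429288*n^2 - 179.945376*n - 120.616616)/(2.197*n^9 - 18.0492*n^8 + 45.06684*n^7 - 6.838736*n^6 - 108.674568*n^5 + 81.029424*n^4 + 82.989448*n^3 - 79.839216*n^2 - 20.809248*n + 22.906304)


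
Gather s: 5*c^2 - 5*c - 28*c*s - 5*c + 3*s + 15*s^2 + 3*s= 5*c^2 - 10*c + 15*s^2 + s*(6 - 28*c)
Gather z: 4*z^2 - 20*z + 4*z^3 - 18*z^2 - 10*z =4*z^3 - 14*z^2 - 30*z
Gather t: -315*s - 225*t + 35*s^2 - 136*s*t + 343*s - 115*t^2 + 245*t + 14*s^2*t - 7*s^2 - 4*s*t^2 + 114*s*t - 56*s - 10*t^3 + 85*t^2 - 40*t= 28*s^2 - 28*s - 10*t^3 + t^2*(-4*s - 30) + t*(14*s^2 - 22*s - 20)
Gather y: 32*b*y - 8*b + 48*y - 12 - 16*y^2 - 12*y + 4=-8*b - 16*y^2 + y*(32*b + 36) - 8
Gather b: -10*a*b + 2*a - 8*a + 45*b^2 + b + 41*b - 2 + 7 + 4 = -6*a + 45*b^2 + b*(42 - 10*a) + 9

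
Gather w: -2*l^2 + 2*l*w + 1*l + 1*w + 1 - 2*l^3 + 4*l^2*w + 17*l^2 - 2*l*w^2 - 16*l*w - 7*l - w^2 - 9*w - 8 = -2*l^3 + 15*l^2 - 6*l + w^2*(-2*l - 1) + w*(4*l^2 - 14*l - 8) - 7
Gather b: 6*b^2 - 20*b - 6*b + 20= 6*b^2 - 26*b + 20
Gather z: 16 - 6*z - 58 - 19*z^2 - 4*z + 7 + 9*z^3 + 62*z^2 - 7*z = 9*z^3 + 43*z^2 - 17*z - 35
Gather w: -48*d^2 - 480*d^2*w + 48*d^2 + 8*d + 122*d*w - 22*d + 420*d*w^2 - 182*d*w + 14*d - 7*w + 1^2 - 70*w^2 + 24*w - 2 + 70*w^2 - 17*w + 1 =420*d*w^2 + w*(-480*d^2 - 60*d)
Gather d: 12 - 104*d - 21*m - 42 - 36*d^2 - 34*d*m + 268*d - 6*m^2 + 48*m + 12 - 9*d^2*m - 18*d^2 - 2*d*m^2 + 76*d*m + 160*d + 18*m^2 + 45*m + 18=d^2*(-9*m - 54) + d*(-2*m^2 + 42*m + 324) + 12*m^2 + 72*m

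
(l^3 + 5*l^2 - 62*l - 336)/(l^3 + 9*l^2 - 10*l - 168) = (l - 8)/(l - 4)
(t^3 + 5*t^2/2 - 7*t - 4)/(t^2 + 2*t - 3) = (t^3 + 5*t^2/2 - 7*t - 4)/(t^2 + 2*t - 3)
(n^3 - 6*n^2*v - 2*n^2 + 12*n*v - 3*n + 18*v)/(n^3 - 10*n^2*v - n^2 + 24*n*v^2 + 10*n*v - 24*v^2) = (-n^2 + 2*n + 3)/(-n^2 + 4*n*v + n - 4*v)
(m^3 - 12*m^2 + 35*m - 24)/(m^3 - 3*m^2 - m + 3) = (m - 8)/(m + 1)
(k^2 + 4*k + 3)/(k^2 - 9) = (k + 1)/(k - 3)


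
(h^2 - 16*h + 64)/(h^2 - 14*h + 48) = (h - 8)/(h - 6)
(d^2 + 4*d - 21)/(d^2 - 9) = (d + 7)/(d + 3)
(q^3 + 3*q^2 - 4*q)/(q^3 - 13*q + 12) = q/(q - 3)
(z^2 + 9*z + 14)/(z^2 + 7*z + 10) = (z + 7)/(z + 5)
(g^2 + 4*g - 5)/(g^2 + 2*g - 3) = (g + 5)/(g + 3)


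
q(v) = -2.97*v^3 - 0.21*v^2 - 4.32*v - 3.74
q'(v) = -8.91*v^2 - 0.42*v - 4.32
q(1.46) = -19.74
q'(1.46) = -23.93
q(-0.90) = 2.14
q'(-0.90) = -11.16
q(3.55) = -154.60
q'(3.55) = -118.10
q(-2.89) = 78.68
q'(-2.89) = -77.52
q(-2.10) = 31.91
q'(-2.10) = -42.73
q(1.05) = -11.95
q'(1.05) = -14.58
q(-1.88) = 23.37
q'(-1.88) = -35.02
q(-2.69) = 64.17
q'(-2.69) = -67.66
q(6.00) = -678.74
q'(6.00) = -327.60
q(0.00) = -3.74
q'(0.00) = -4.32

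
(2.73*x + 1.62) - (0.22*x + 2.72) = 2.51*x - 1.1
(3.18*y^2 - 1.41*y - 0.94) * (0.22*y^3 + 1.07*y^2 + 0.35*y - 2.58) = 0.6996*y^5 + 3.0924*y^4 - 0.6025*y^3 - 9.7037*y^2 + 3.3088*y + 2.4252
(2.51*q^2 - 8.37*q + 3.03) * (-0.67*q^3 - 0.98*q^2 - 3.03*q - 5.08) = -1.6817*q^5 + 3.1481*q^4 - 1.4328*q^3 + 9.6409*q^2 + 33.3387*q - 15.3924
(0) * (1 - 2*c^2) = 0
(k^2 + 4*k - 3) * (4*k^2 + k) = 4*k^4 + 17*k^3 - 8*k^2 - 3*k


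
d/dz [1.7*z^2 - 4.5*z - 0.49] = 3.4*z - 4.5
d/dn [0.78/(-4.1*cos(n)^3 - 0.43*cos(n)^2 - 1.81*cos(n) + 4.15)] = (9.594*sin(n)^2 - 0.6708*cos(n) - 11.0058)*sin(n)/(4.1*cos(n)^3 + 0.43*cos(n)^2 + 1.81*cos(n) - 4.15)^2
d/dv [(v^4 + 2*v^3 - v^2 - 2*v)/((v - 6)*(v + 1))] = (2*v^3 - 17*v^2 - 12*v + 12)/(v^2 - 12*v + 36)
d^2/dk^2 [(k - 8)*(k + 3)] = 2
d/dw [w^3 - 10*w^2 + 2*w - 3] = 3*w^2 - 20*w + 2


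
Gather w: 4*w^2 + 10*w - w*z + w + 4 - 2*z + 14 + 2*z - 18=4*w^2 + w*(11 - z)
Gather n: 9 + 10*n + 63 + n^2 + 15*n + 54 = n^2 + 25*n + 126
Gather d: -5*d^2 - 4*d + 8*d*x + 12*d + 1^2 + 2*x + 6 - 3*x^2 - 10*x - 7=-5*d^2 + d*(8*x + 8) - 3*x^2 - 8*x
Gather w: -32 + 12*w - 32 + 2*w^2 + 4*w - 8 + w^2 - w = 3*w^2 + 15*w - 72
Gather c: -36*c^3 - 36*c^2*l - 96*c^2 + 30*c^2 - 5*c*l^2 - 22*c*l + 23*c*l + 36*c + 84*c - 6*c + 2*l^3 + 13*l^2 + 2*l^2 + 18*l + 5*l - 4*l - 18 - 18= -36*c^3 + c^2*(-36*l - 66) + c*(-5*l^2 + l + 114) + 2*l^3 + 15*l^2 + 19*l - 36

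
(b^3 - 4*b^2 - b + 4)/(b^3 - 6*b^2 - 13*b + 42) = (b^3 - 4*b^2 - b + 4)/(b^3 - 6*b^2 - 13*b + 42)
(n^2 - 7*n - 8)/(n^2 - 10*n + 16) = (n + 1)/(n - 2)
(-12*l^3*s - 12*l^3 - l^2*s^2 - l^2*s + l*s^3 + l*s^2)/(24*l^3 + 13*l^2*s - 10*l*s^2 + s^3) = l*(-12*l^2*s - 12*l^2 - l*s^2 - l*s + s^3 + s^2)/(24*l^3 + 13*l^2*s - 10*l*s^2 + s^3)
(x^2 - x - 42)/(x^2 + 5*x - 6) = (x - 7)/(x - 1)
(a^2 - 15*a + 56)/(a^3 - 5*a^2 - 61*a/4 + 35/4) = 4*(a - 8)/(4*a^2 + 8*a - 5)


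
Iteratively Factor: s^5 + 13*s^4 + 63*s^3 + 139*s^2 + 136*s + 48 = (s + 4)*(s^4 + 9*s^3 + 27*s^2 + 31*s + 12) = (s + 1)*(s + 4)*(s^3 + 8*s^2 + 19*s + 12) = (s + 1)^2*(s + 4)*(s^2 + 7*s + 12) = (s + 1)^2*(s + 4)^2*(s + 3)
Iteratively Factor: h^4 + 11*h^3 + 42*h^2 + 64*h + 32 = (h + 2)*(h^3 + 9*h^2 + 24*h + 16) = (h + 1)*(h + 2)*(h^2 + 8*h + 16) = (h + 1)*(h + 2)*(h + 4)*(h + 4)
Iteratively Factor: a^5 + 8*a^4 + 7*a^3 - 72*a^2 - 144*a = (a)*(a^4 + 8*a^3 + 7*a^2 - 72*a - 144) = a*(a + 3)*(a^3 + 5*a^2 - 8*a - 48) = a*(a + 3)*(a + 4)*(a^2 + a - 12) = a*(a - 3)*(a + 3)*(a + 4)*(a + 4)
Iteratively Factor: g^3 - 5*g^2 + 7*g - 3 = (g - 1)*(g^2 - 4*g + 3) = (g - 3)*(g - 1)*(g - 1)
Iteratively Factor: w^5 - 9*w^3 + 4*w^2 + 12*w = (w + 3)*(w^4 - 3*w^3 + 4*w) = (w - 2)*(w + 3)*(w^3 - w^2 - 2*w) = (w - 2)*(w + 1)*(w + 3)*(w^2 - 2*w) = w*(w - 2)*(w + 1)*(w + 3)*(w - 2)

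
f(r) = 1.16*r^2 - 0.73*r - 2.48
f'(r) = 2.32*r - 0.73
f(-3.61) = 15.27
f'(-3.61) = -9.11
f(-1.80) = 2.59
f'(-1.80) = -4.91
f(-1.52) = 1.31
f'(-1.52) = -4.26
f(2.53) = 3.10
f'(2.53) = 5.14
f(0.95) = -2.13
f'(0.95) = 1.47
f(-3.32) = 12.73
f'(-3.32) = -8.43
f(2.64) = 3.68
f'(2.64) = 5.39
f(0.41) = -2.58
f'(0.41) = 0.22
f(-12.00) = 173.32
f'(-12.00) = -28.57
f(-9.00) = 98.05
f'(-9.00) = -21.61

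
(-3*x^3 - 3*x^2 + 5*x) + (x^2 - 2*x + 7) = -3*x^3 - 2*x^2 + 3*x + 7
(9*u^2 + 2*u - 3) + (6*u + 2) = 9*u^2 + 8*u - 1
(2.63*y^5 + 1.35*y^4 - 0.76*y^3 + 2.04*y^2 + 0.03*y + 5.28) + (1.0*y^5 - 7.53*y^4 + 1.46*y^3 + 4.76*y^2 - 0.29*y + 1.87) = 3.63*y^5 - 6.18*y^4 + 0.7*y^3 + 6.8*y^2 - 0.26*y + 7.15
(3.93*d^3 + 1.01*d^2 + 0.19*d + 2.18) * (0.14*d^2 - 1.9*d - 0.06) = 0.5502*d^5 - 7.3256*d^4 - 2.1282*d^3 - 0.1164*d^2 - 4.1534*d - 0.1308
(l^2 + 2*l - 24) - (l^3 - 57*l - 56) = -l^3 + l^2 + 59*l + 32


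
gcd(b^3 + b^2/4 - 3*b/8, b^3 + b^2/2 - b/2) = b^2 - b/2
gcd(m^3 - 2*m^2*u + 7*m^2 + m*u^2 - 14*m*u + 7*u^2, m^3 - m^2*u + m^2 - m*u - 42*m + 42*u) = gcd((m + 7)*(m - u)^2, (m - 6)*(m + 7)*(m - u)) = -m^2 + m*u - 7*m + 7*u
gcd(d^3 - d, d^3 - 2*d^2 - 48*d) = d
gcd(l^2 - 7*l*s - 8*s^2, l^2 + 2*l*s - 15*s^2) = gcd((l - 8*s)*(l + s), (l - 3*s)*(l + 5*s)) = 1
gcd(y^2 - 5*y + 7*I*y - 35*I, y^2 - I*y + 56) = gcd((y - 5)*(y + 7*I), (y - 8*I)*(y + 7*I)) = y + 7*I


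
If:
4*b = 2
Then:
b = 1/2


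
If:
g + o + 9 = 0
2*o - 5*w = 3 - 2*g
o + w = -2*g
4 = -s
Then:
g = 66/5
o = -111/5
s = -4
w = -21/5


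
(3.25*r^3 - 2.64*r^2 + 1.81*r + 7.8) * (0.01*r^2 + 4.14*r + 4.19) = 0.0325*r^5 + 13.4286*r^4 + 2.706*r^3 - 3.4902*r^2 + 39.8759*r + 32.682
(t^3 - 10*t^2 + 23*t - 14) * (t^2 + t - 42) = t^5 - 9*t^4 - 29*t^3 + 429*t^2 - 980*t + 588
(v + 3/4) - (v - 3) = 15/4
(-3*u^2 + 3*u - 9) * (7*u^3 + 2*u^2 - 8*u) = -21*u^5 + 15*u^4 - 33*u^3 - 42*u^2 + 72*u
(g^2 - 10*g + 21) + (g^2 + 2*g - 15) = 2*g^2 - 8*g + 6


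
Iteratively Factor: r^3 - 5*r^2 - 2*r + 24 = (r + 2)*(r^2 - 7*r + 12) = (r - 3)*(r + 2)*(r - 4)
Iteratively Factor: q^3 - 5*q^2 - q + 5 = (q - 1)*(q^2 - 4*q - 5) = (q - 1)*(q + 1)*(q - 5)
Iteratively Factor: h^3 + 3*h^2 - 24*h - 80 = (h - 5)*(h^2 + 8*h + 16) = (h - 5)*(h + 4)*(h + 4)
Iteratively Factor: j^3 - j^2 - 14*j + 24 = (j - 3)*(j^2 + 2*j - 8) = (j - 3)*(j + 4)*(j - 2)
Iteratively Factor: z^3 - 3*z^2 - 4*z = (z + 1)*(z^2 - 4*z) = z*(z + 1)*(z - 4)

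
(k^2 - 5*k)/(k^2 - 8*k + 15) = k/(k - 3)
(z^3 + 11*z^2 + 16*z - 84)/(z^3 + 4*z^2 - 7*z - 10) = (z^2 + 13*z + 42)/(z^2 + 6*z + 5)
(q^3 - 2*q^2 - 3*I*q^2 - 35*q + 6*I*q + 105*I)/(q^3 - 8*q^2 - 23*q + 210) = (q - 3*I)/(q - 6)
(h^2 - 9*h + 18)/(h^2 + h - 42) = (h - 3)/(h + 7)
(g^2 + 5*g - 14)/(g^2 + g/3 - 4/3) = 3*(g^2 + 5*g - 14)/(3*g^2 + g - 4)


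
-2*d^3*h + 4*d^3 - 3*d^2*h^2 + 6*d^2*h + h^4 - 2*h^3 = (-2*d + h)*(d + h)^2*(h - 2)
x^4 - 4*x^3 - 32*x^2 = x^2*(x - 8)*(x + 4)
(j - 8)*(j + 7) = j^2 - j - 56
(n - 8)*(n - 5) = n^2 - 13*n + 40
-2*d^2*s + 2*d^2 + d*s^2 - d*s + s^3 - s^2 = (-d + s)*(2*d + s)*(s - 1)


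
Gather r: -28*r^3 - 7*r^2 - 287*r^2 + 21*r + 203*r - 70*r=-28*r^3 - 294*r^2 + 154*r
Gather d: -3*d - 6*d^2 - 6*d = -6*d^2 - 9*d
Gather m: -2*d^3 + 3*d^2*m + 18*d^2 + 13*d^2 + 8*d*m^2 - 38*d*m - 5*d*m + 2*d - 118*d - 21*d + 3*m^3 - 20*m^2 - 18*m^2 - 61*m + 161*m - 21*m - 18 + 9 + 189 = -2*d^3 + 31*d^2 - 137*d + 3*m^3 + m^2*(8*d - 38) + m*(3*d^2 - 43*d + 79) + 180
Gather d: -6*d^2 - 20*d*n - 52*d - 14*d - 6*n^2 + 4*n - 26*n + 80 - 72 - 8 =-6*d^2 + d*(-20*n - 66) - 6*n^2 - 22*n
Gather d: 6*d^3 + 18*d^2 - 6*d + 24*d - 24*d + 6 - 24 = 6*d^3 + 18*d^2 - 6*d - 18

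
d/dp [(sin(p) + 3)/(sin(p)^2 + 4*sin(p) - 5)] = (-6*sin(p) + cos(p)^2 - 18)*cos(p)/(sin(p)^2 + 4*sin(p) - 5)^2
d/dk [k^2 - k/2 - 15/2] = 2*k - 1/2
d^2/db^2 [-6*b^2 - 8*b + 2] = -12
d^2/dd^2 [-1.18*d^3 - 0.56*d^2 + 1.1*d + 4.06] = -7.08*d - 1.12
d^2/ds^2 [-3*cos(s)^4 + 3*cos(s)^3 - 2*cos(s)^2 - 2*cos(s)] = -cos(s)/4 + 12*cos(2*s)^2 + 10*cos(2*s) - 27*cos(3*s)/4 - 6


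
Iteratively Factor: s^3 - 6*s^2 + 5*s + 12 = (s - 4)*(s^2 - 2*s - 3) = (s - 4)*(s + 1)*(s - 3)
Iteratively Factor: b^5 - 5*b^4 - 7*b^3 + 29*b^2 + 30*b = (b + 2)*(b^4 - 7*b^3 + 7*b^2 + 15*b) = (b + 1)*(b + 2)*(b^3 - 8*b^2 + 15*b) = (b - 3)*(b + 1)*(b + 2)*(b^2 - 5*b) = b*(b - 3)*(b + 1)*(b + 2)*(b - 5)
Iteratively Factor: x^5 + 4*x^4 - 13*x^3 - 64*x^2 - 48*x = (x)*(x^4 + 4*x^3 - 13*x^2 - 64*x - 48) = x*(x + 4)*(x^3 - 13*x - 12) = x*(x + 3)*(x + 4)*(x^2 - 3*x - 4) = x*(x + 1)*(x + 3)*(x + 4)*(x - 4)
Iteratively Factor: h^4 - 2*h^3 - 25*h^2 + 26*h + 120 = (h + 4)*(h^3 - 6*h^2 - h + 30) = (h - 3)*(h + 4)*(h^2 - 3*h - 10) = (h - 3)*(h + 2)*(h + 4)*(h - 5)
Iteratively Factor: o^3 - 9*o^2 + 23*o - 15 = (o - 5)*(o^2 - 4*o + 3) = (o - 5)*(o - 1)*(o - 3)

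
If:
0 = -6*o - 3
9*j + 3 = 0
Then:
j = -1/3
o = -1/2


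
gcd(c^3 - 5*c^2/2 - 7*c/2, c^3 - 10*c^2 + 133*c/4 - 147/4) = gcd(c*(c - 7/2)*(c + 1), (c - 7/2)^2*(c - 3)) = c - 7/2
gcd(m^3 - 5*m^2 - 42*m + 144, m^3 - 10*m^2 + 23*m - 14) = 1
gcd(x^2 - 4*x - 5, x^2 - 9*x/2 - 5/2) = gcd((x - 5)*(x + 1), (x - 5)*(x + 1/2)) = x - 5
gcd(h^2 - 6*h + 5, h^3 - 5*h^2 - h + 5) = h^2 - 6*h + 5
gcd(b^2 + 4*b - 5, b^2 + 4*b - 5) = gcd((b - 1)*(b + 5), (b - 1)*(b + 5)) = b^2 + 4*b - 5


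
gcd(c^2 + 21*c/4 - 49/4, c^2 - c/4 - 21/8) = c - 7/4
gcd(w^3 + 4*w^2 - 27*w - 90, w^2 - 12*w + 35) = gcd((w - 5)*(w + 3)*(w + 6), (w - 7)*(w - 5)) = w - 5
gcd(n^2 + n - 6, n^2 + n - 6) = n^2 + n - 6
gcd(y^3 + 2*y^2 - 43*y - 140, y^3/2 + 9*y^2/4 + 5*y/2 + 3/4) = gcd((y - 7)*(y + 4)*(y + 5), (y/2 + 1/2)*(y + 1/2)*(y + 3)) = 1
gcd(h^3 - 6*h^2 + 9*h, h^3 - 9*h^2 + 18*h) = h^2 - 3*h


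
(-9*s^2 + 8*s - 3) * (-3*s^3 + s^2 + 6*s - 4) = 27*s^5 - 33*s^4 - 37*s^3 + 81*s^2 - 50*s + 12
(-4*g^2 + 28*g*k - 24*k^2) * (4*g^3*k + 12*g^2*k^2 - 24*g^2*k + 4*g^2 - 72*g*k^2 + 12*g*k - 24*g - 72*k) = -16*g^5*k + 64*g^4*k^2 + 96*g^4*k - 16*g^4 + 240*g^3*k^3 - 384*g^3*k^2 + 64*g^3*k + 96*g^3 - 288*g^2*k^4 - 1440*g^2*k^3 + 240*g^2*k^2 - 384*g^2*k + 1728*g*k^4 - 288*g*k^3 - 1440*g*k^2 + 1728*k^3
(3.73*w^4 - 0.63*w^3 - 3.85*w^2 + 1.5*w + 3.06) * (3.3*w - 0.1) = 12.309*w^5 - 2.452*w^4 - 12.642*w^3 + 5.335*w^2 + 9.948*w - 0.306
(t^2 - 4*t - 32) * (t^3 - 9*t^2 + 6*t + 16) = t^5 - 13*t^4 + 10*t^3 + 280*t^2 - 256*t - 512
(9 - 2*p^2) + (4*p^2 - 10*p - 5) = 2*p^2 - 10*p + 4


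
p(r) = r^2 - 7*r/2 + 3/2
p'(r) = 2*r - 7/2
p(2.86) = -0.33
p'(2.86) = 2.22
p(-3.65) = 27.60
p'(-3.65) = -10.80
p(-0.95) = 5.73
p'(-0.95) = -5.40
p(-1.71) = 10.41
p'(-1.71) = -6.92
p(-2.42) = 15.83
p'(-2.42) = -8.34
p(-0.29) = 2.60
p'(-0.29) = -4.08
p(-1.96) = 12.20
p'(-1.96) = -7.42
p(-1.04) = 6.22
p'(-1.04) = -5.58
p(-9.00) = 114.00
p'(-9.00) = -21.50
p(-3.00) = 21.00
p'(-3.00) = -9.50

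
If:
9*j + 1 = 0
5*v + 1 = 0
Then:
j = -1/9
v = -1/5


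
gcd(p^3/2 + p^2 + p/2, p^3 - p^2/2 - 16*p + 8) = 1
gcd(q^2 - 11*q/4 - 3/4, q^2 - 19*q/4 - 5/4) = q + 1/4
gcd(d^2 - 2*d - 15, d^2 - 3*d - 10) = d - 5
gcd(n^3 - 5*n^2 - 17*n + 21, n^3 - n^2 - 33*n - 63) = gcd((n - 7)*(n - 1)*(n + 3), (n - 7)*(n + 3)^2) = n^2 - 4*n - 21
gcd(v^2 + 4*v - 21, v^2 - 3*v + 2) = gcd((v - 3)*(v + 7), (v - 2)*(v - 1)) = 1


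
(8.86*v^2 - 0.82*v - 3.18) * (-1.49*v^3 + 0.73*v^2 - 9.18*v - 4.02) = -13.2014*v^5 + 7.6896*v^4 - 77.1952*v^3 - 30.411*v^2 + 32.4888*v + 12.7836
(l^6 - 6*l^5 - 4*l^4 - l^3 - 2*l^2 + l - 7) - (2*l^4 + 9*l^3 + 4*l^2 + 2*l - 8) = l^6 - 6*l^5 - 6*l^4 - 10*l^3 - 6*l^2 - l + 1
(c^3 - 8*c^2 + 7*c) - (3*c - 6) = c^3 - 8*c^2 + 4*c + 6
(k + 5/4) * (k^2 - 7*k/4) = k^3 - k^2/2 - 35*k/16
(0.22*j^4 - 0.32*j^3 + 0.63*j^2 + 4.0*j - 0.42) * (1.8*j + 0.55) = 0.396*j^5 - 0.455*j^4 + 0.958*j^3 + 7.5465*j^2 + 1.444*j - 0.231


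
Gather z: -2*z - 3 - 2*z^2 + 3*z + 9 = -2*z^2 + z + 6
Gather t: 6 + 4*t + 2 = 4*t + 8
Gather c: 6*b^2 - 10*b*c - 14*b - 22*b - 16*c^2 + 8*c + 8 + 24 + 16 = 6*b^2 - 36*b - 16*c^2 + c*(8 - 10*b) + 48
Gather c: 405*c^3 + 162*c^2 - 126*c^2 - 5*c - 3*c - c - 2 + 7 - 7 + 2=405*c^3 + 36*c^2 - 9*c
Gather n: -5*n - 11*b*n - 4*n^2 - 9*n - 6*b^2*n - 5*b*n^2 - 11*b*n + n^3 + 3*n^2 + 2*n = n^3 + n^2*(-5*b - 1) + n*(-6*b^2 - 22*b - 12)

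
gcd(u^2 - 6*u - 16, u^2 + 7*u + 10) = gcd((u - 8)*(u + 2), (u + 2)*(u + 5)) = u + 2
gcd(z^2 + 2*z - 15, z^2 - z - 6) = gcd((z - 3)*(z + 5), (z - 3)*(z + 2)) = z - 3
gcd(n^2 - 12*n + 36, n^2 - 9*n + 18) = n - 6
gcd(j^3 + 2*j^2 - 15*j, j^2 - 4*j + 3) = j - 3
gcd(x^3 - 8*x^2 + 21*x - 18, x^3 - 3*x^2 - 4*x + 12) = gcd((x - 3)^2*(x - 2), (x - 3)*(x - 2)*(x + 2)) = x^2 - 5*x + 6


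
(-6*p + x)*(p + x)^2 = -6*p^3 - 11*p^2*x - 4*p*x^2 + x^3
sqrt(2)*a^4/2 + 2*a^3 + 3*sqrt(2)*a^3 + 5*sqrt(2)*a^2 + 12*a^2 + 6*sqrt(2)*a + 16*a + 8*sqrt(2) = (a + 2)*(a + 4)*(a + sqrt(2))*(sqrt(2)*a/2 + 1)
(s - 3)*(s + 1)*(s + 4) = s^3 + 2*s^2 - 11*s - 12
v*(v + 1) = v^2 + v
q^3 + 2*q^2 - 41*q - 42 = (q - 6)*(q + 1)*(q + 7)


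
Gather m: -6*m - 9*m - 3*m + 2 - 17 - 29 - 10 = -18*m - 54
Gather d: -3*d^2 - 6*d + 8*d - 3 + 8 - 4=-3*d^2 + 2*d + 1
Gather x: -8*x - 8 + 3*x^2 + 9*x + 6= 3*x^2 + x - 2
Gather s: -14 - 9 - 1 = -24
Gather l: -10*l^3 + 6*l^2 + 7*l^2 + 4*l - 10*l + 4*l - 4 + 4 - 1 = -10*l^3 + 13*l^2 - 2*l - 1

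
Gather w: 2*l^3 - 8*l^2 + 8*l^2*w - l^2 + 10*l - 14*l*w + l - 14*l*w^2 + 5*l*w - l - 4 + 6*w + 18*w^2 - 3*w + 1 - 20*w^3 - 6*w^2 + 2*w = 2*l^3 - 9*l^2 + 10*l - 20*w^3 + w^2*(12 - 14*l) + w*(8*l^2 - 9*l + 5) - 3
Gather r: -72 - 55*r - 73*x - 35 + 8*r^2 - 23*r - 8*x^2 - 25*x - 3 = 8*r^2 - 78*r - 8*x^2 - 98*x - 110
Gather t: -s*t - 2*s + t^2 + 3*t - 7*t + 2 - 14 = -2*s + t^2 + t*(-s - 4) - 12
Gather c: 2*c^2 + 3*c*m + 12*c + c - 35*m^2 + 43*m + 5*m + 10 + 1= 2*c^2 + c*(3*m + 13) - 35*m^2 + 48*m + 11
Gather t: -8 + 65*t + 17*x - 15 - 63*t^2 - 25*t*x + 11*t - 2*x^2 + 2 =-63*t^2 + t*(76 - 25*x) - 2*x^2 + 17*x - 21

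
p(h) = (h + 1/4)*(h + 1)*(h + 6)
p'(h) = (h + 1/4)*(h + 1) + (h + 1/4)*(h + 6) + (h + 1)*(h + 6) = 3*h^2 + 29*h/2 + 31/4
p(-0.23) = 0.09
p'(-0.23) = 4.57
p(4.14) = 228.81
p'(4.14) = 119.20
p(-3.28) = 18.79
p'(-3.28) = -7.53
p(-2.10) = 7.94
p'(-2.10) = -9.47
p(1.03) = 18.27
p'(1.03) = 25.87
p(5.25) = 386.72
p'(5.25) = 166.56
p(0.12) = 2.54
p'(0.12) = 9.53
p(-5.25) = 15.94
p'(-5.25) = 14.31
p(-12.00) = -775.50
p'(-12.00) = 265.75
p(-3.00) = 16.50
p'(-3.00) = -8.75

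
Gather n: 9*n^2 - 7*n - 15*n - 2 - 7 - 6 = 9*n^2 - 22*n - 15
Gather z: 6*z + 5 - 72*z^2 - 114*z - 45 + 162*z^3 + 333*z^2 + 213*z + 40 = 162*z^3 + 261*z^2 + 105*z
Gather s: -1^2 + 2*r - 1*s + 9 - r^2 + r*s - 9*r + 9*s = -r^2 - 7*r + s*(r + 8) + 8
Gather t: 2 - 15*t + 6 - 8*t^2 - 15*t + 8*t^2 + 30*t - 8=0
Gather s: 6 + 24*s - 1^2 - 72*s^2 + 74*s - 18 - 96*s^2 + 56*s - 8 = -168*s^2 + 154*s - 21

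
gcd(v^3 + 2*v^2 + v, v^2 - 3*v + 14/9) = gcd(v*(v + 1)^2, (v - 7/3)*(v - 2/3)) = 1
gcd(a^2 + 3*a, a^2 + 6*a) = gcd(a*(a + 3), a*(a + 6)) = a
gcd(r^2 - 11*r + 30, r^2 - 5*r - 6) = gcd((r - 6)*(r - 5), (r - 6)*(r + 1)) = r - 6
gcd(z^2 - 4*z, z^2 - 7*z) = z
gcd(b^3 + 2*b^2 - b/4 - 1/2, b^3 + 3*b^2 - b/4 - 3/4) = b^2 - 1/4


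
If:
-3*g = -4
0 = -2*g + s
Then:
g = 4/3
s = 8/3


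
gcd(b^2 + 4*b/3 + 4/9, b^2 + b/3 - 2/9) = b + 2/3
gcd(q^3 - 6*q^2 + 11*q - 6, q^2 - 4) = q - 2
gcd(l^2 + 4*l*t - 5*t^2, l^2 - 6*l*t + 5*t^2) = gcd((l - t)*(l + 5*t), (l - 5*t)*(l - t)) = -l + t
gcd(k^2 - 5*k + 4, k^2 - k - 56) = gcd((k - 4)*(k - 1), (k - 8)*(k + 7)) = 1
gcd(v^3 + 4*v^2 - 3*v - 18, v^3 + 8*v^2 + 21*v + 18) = v^2 + 6*v + 9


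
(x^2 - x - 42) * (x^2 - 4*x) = x^4 - 5*x^3 - 38*x^2 + 168*x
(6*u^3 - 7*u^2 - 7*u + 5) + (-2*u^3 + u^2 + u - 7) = 4*u^3 - 6*u^2 - 6*u - 2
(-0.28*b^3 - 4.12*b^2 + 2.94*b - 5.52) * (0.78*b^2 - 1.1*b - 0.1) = -0.2184*b^5 - 2.9056*b^4 + 6.8532*b^3 - 7.1276*b^2 + 5.778*b + 0.552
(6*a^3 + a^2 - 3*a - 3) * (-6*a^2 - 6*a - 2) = -36*a^5 - 42*a^4 + 34*a^2 + 24*a + 6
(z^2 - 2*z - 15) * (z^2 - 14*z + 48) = z^4 - 16*z^3 + 61*z^2 + 114*z - 720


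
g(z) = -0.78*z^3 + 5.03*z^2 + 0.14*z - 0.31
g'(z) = -2.34*z^2 + 10.06*z + 0.14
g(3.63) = 29.17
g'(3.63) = 5.82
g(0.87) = 3.11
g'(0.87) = 7.12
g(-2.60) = 47.04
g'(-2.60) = -41.83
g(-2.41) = 39.49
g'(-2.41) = -37.70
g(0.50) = 0.92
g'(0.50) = 4.58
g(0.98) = 3.92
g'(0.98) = 7.75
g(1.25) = 6.20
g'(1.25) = 9.06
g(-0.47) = 0.82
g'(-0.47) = -5.11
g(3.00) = 24.32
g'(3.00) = 9.26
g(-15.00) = 3761.84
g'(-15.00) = -677.26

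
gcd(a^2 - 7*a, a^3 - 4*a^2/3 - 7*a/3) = a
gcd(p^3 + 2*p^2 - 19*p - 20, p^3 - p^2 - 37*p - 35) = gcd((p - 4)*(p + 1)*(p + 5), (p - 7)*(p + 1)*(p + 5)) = p^2 + 6*p + 5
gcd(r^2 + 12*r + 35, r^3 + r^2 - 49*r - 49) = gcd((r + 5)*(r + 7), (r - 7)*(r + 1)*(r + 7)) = r + 7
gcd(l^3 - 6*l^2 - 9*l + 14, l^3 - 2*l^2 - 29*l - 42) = l^2 - 5*l - 14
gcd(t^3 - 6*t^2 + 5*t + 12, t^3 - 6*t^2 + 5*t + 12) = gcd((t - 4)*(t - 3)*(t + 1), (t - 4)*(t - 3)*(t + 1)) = t^3 - 6*t^2 + 5*t + 12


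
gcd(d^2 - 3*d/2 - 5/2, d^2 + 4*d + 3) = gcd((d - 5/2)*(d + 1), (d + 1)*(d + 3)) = d + 1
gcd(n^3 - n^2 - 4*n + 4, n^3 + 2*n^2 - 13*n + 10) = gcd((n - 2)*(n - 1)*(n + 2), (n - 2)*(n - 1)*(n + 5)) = n^2 - 3*n + 2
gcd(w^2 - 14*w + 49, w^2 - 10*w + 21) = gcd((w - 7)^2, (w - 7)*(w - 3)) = w - 7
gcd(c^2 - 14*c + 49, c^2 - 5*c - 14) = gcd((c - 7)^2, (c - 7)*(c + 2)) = c - 7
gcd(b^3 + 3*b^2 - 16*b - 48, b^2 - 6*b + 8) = b - 4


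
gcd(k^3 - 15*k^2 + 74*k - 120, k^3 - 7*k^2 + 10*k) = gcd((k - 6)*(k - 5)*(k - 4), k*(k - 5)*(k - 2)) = k - 5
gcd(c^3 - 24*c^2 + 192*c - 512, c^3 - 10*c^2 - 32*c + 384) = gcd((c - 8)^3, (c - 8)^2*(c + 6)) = c^2 - 16*c + 64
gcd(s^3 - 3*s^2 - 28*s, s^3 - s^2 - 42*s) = s^2 - 7*s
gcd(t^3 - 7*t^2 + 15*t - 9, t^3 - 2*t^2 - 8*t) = 1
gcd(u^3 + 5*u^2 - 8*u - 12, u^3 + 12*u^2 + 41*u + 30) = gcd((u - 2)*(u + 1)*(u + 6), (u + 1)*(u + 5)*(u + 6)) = u^2 + 7*u + 6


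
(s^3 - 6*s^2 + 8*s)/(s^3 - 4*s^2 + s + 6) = s*(s - 4)/(s^2 - 2*s - 3)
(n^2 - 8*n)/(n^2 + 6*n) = (n - 8)/(n + 6)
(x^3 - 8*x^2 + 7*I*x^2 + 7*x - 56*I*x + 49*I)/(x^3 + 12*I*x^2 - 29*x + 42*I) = (x^2 - 8*x + 7)/(x^2 + 5*I*x + 6)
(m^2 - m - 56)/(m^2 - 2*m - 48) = (m + 7)/(m + 6)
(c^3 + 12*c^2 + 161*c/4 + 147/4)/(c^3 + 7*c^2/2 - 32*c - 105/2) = (c + 7/2)/(c - 5)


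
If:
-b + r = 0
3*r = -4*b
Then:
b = 0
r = 0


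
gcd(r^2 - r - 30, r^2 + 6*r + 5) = r + 5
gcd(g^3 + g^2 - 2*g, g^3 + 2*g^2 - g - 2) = g^2 + g - 2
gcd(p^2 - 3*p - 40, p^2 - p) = 1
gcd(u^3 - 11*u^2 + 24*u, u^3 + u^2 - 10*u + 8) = 1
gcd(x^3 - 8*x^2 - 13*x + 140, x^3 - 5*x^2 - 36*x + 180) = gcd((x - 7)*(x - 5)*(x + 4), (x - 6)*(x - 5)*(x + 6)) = x - 5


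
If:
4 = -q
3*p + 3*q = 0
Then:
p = 4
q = -4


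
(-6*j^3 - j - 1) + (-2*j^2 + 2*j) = -6*j^3 - 2*j^2 + j - 1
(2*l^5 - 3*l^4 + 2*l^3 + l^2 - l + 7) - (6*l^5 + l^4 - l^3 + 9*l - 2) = -4*l^5 - 4*l^4 + 3*l^3 + l^2 - 10*l + 9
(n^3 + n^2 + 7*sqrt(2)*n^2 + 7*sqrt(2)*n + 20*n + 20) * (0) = 0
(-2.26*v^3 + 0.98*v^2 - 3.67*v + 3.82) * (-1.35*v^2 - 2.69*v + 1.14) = 3.051*v^5 + 4.7564*v^4 - 0.258099999999999*v^3 + 5.8325*v^2 - 14.4596*v + 4.3548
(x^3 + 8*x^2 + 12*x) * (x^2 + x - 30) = x^5 + 9*x^4 - 10*x^3 - 228*x^2 - 360*x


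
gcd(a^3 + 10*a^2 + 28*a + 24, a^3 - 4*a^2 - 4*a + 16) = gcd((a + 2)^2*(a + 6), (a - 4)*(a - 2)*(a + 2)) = a + 2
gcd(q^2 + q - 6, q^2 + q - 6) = q^2 + q - 6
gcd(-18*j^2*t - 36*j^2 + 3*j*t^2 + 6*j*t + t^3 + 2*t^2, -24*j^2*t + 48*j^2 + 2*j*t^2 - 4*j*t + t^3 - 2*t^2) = 6*j + t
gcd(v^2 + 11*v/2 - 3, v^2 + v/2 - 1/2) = v - 1/2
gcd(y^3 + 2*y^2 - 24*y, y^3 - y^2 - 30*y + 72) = y^2 + 2*y - 24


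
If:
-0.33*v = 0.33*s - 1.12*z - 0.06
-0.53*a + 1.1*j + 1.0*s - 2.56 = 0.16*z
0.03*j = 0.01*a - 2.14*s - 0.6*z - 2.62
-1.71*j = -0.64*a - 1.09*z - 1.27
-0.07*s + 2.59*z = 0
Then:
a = -25.12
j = -8.68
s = -1.21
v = 1.28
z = -0.03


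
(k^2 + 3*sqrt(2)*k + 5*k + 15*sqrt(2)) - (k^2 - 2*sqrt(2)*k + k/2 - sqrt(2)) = 9*k/2 + 5*sqrt(2)*k + 16*sqrt(2)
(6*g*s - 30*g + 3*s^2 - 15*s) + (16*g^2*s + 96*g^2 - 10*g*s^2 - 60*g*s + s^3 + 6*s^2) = 16*g^2*s + 96*g^2 - 10*g*s^2 - 54*g*s - 30*g + s^3 + 9*s^2 - 15*s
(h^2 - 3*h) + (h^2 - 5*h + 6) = 2*h^2 - 8*h + 6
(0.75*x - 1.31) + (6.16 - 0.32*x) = 0.43*x + 4.85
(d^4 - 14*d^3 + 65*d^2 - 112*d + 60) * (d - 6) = d^5 - 20*d^4 + 149*d^3 - 502*d^2 + 732*d - 360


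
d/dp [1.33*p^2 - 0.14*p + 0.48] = 2.66*p - 0.14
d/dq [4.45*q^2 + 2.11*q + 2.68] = 8.9*q + 2.11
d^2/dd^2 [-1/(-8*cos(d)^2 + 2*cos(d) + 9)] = 2*(128*sin(d)^4 - 210*sin(d)^2 + 21*cos(d) - 6*cos(3*d) + 6)/(8*sin(d)^2 + 2*cos(d) + 1)^3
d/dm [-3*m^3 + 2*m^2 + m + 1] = -9*m^2 + 4*m + 1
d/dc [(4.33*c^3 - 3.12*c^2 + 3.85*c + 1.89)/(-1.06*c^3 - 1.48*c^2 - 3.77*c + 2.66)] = (-9.7156*c^4 - 24.4862*c^3 + 58.024*c^2 - 11.004*c + 17.3663)/(1.1236*c^6 + 3.1376*c^5 + 10.1828*c^4 + 5.52*c^3 + 6.3393*c^2 - 20.0564*c + 7.0756)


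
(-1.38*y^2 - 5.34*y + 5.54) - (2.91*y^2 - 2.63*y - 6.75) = -4.29*y^2 - 2.71*y + 12.29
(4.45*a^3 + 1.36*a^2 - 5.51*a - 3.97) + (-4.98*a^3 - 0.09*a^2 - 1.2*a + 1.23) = -0.53*a^3 + 1.27*a^2 - 6.71*a - 2.74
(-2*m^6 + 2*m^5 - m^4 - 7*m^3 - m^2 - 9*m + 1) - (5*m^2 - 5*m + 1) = -2*m^6 + 2*m^5 - m^4 - 7*m^3 - 6*m^2 - 4*m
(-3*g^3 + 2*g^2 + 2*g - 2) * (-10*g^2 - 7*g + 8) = 30*g^5 + g^4 - 58*g^3 + 22*g^2 + 30*g - 16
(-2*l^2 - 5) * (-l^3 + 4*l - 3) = 2*l^5 - 3*l^3 + 6*l^2 - 20*l + 15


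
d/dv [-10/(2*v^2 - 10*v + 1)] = 20*(2*v - 5)/(2*v^2 - 10*v + 1)^2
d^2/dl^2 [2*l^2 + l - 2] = 4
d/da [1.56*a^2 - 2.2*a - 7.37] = 3.12*a - 2.2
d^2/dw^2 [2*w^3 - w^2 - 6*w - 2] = 12*w - 2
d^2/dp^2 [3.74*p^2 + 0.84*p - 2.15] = 7.48000000000000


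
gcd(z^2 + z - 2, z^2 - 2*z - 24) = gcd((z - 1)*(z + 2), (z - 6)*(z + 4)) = 1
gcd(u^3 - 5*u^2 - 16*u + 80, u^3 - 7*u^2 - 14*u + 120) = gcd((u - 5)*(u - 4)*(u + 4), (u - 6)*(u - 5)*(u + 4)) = u^2 - u - 20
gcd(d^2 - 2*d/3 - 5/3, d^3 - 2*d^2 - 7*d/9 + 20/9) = d^2 - 2*d/3 - 5/3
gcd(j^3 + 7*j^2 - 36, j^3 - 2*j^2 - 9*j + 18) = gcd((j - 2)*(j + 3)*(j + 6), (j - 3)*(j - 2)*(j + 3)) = j^2 + j - 6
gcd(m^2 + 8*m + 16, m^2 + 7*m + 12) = m + 4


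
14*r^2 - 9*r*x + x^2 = (-7*r + x)*(-2*r + x)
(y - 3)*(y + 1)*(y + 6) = y^3 + 4*y^2 - 15*y - 18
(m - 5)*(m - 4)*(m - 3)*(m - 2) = m^4 - 14*m^3 + 71*m^2 - 154*m + 120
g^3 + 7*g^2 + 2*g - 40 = (g - 2)*(g + 4)*(g + 5)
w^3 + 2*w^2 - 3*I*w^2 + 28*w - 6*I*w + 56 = (w + 2)*(w - 7*I)*(w + 4*I)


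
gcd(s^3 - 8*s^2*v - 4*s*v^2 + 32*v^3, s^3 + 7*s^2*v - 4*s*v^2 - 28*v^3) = s^2 - 4*v^2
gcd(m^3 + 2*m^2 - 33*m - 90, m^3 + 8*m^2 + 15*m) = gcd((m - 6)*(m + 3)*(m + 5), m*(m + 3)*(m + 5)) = m^2 + 8*m + 15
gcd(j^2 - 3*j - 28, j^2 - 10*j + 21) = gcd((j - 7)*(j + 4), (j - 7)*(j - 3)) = j - 7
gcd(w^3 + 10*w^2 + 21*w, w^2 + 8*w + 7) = w + 7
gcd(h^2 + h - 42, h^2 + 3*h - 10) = 1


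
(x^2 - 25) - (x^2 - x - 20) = x - 5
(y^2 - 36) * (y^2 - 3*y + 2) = y^4 - 3*y^3 - 34*y^2 + 108*y - 72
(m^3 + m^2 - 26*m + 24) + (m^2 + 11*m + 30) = m^3 + 2*m^2 - 15*m + 54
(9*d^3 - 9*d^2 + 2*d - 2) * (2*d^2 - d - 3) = 18*d^5 - 27*d^4 - 14*d^3 + 21*d^2 - 4*d + 6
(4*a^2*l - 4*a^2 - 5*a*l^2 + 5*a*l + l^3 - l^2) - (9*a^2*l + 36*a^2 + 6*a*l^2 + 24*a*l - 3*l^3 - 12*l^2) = -5*a^2*l - 40*a^2 - 11*a*l^2 - 19*a*l + 4*l^3 + 11*l^2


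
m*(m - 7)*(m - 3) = m^3 - 10*m^2 + 21*m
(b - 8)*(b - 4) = b^2 - 12*b + 32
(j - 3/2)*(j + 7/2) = j^2 + 2*j - 21/4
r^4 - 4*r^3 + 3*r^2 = r^2*(r - 3)*(r - 1)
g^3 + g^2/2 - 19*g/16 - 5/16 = (g - 1)*(g + 1/4)*(g + 5/4)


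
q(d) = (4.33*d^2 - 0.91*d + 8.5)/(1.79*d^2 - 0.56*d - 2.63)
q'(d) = (0.56 - 3.58*d)*(4.33*d^2 - 0.91*d + 8.5)/(1.79*d^2 - 0.56*d - 2.63)^2 + (8.66*d - 0.91)/(1.79*d^2 - 0.56*d - 2.63)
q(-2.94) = 3.35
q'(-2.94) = 0.75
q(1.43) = 69.93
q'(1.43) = -1338.80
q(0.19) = -3.18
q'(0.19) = -0.42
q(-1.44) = 9.95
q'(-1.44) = 23.03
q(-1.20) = 25.54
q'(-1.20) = 181.96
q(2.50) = 4.65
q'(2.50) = -2.55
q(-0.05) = -3.29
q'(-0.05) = 1.45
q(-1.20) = 25.54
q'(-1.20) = 181.96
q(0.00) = -3.23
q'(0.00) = 1.03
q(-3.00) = 3.31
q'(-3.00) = 0.69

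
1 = 1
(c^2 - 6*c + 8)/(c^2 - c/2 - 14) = 2*(c - 2)/(2*c + 7)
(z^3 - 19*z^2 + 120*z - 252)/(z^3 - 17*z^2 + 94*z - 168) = (z - 6)/(z - 4)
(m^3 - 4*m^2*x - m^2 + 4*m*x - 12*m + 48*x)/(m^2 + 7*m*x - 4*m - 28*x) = (m^2 - 4*m*x + 3*m - 12*x)/(m + 7*x)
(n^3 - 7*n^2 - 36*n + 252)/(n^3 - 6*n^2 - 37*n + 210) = (n - 6)/(n - 5)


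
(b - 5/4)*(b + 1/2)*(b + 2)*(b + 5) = b^4 + 25*b^3/4 + 33*b^2/8 - 95*b/8 - 25/4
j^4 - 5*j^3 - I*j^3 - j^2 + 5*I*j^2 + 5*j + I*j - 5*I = (j - 5)*(j - 1)*(j + 1)*(j - I)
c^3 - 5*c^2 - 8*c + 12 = (c - 6)*(c - 1)*(c + 2)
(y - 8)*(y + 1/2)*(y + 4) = y^3 - 7*y^2/2 - 34*y - 16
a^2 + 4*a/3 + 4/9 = (a + 2/3)^2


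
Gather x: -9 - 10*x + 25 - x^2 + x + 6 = -x^2 - 9*x + 22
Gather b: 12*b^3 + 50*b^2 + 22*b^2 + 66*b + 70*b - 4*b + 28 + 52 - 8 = 12*b^3 + 72*b^2 + 132*b + 72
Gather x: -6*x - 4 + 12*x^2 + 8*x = 12*x^2 + 2*x - 4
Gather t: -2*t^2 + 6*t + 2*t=-2*t^2 + 8*t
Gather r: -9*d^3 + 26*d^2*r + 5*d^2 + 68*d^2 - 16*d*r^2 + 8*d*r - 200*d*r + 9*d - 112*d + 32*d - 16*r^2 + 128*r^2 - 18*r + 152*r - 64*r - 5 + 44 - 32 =-9*d^3 + 73*d^2 - 71*d + r^2*(112 - 16*d) + r*(26*d^2 - 192*d + 70) + 7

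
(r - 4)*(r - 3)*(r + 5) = r^3 - 2*r^2 - 23*r + 60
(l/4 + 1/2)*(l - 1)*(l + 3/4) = l^3/4 + 7*l^2/16 - 5*l/16 - 3/8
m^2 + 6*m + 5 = (m + 1)*(m + 5)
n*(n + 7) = n^2 + 7*n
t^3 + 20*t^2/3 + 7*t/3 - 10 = (t - 1)*(t + 5/3)*(t + 6)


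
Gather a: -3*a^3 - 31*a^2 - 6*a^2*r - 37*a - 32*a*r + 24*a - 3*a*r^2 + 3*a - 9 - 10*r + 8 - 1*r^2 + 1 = -3*a^3 + a^2*(-6*r - 31) + a*(-3*r^2 - 32*r - 10) - r^2 - 10*r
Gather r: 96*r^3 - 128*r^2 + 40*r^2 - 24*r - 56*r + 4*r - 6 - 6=96*r^3 - 88*r^2 - 76*r - 12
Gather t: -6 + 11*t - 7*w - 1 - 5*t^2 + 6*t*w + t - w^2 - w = -5*t^2 + t*(6*w + 12) - w^2 - 8*w - 7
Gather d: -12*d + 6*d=-6*d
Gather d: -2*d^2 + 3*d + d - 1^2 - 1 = -2*d^2 + 4*d - 2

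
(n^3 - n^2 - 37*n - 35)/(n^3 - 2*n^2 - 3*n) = (n^2 - 2*n - 35)/(n*(n - 3))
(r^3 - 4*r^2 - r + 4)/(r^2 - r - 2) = (r^2 - 5*r + 4)/(r - 2)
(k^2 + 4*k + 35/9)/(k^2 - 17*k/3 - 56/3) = (k + 5/3)/(k - 8)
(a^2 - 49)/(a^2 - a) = (a^2 - 49)/(a*(a - 1))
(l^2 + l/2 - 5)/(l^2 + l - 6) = (l + 5/2)/(l + 3)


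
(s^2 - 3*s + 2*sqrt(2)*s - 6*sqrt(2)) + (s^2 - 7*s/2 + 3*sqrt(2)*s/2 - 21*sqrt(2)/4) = 2*s^2 - 13*s/2 + 7*sqrt(2)*s/2 - 45*sqrt(2)/4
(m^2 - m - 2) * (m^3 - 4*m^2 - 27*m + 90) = m^5 - 5*m^4 - 25*m^3 + 125*m^2 - 36*m - 180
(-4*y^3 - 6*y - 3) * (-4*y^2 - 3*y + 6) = 16*y^5 + 12*y^4 + 30*y^2 - 27*y - 18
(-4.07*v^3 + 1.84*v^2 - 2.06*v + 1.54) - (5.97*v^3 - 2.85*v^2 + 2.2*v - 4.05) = -10.04*v^3 + 4.69*v^2 - 4.26*v + 5.59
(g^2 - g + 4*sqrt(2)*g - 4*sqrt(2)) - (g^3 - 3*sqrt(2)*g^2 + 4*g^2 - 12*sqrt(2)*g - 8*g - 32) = -g^3 - 3*g^2 + 3*sqrt(2)*g^2 + 7*g + 16*sqrt(2)*g - 4*sqrt(2) + 32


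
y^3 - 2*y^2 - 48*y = y*(y - 8)*(y + 6)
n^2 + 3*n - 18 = (n - 3)*(n + 6)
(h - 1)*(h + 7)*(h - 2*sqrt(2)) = h^3 - 2*sqrt(2)*h^2 + 6*h^2 - 12*sqrt(2)*h - 7*h + 14*sqrt(2)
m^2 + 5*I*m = m*(m + 5*I)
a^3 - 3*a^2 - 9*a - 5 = (a - 5)*(a + 1)^2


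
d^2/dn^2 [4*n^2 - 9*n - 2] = 8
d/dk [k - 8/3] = 1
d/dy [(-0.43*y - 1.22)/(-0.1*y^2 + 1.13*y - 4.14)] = (-0.043*y^2 - 0.244*y + 3.1588)/(0.01*y^4 - 0.226*y^3 + 2.1049*y^2 - 9.3564*y + 17.1396)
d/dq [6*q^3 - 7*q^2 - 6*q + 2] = 18*q^2 - 14*q - 6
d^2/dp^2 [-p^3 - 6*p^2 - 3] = -6*p - 12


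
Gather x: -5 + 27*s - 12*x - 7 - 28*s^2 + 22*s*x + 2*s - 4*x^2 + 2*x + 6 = -28*s^2 + 29*s - 4*x^2 + x*(22*s - 10) - 6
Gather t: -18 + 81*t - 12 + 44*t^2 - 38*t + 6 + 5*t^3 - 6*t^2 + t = 5*t^3 + 38*t^2 + 44*t - 24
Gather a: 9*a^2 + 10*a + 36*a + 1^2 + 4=9*a^2 + 46*a + 5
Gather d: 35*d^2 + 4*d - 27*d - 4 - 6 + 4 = 35*d^2 - 23*d - 6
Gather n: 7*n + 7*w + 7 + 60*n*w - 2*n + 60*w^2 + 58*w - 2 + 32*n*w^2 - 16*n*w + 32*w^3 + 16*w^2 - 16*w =n*(32*w^2 + 44*w + 5) + 32*w^3 + 76*w^2 + 49*w + 5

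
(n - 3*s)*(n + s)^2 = n^3 - n^2*s - 5*n*s^2 - 3*s^3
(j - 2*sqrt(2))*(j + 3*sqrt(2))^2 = j^3 + 4*sqrt(2)*j^2 - 6*j - 36*sqrt(2)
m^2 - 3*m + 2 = (m - 2)*(m - 1)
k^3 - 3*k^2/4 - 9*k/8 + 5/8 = (k - 5/4)*(k - 1/2)*(k + 1)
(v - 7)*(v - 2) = v^2 - 9*v + 14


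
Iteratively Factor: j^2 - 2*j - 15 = (j - 5)*(j + 3)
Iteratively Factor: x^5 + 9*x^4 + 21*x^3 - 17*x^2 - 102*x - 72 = (x + 1)*(x^4 + 8*x^3 + 13*x^2 - 30*x - 72) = (x + 1)*(x + 3)*(x^3 + 5*x^2 - 2*x - 24) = (x + 1)*(x + 3)^2*(x^2 + 2*x - 8) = (x + 1)*(x + 3)^2*(x + 4)*(x - 2)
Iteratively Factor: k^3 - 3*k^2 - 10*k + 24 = (k - 4)*(k^2 + k - 6) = (k - 4)*(k + 3)*(k - 2)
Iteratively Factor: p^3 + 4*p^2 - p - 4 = (p - 1)*(p^2 + 5*p + 4) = (p - 1)*(p + 4)*(p + 1)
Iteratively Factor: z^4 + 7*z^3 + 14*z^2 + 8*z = (z)*(z^3 + 7*z^2 + 14*z + 8) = z*(z + 2)*(z^2 + 5*z + 4) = z*(z + 2)*(z + 4)*(z + 1)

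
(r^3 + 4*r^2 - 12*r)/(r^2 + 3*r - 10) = r*(r + 6)/(r + 5)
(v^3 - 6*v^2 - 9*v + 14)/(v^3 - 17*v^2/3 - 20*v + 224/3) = 3*(v^2 + v - 2)/(3*v^2 + 4*v - 32)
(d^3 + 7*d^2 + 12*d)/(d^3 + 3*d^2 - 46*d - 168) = d*(d + 3)/(d^2 - d - 42)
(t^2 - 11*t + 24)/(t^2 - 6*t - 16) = (t - 3)/(t + 2)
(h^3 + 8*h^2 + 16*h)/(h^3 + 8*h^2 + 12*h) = (h^2 + 8*h + 16)/(h^2 + 8*h + 12)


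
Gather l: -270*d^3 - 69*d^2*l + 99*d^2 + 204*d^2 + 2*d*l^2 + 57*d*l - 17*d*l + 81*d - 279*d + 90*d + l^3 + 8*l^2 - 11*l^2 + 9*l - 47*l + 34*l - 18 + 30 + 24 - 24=-270*d^3 + 303*d^2 - 108*d + l^3 + l^2*(2*d - 3) + l*(-69*d^2 + 40*d - 4) + 12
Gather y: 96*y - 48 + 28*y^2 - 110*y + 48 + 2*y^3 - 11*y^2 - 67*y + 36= 2*y^3 + 17*y^2 - 81*y + 36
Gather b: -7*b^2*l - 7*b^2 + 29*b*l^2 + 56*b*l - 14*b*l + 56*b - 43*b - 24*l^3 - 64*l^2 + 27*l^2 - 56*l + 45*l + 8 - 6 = b^2*(-7*l - 7) + b*(29*l^2 + 42*l + 13) - 24*l^3 - 37*l^2 - 11*l + 2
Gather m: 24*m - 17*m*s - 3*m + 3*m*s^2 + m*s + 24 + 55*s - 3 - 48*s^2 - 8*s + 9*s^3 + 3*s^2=m*(3*s^2 - 16*s + 21) + 9*s^3 - 45*s^2 + 47*s + 21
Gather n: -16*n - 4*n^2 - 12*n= -4*n^2 - 28*n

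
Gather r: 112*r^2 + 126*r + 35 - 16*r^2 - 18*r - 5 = 96*r^2 + 108*r + 30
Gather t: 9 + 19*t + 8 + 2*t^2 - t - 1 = 2*t^2 + 18*t + 16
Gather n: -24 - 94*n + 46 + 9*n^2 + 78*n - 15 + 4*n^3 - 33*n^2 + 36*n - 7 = 4*n^3 - 24*n^2 + 20*n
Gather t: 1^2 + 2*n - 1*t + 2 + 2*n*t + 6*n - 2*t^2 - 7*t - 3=8*n - 2*t^2 + t*(2*n - 8)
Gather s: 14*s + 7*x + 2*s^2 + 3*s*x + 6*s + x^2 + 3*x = 2*s^2 + s*(3*x + 20) + x^2 + 10*x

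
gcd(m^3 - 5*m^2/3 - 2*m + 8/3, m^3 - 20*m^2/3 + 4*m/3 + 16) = m^2 - 2*m/3 - 8/3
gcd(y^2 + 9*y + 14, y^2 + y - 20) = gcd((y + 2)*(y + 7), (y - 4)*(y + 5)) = 1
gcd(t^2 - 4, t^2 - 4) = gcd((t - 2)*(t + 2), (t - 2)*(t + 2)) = t^2 - 4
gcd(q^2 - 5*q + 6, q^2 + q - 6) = q - 2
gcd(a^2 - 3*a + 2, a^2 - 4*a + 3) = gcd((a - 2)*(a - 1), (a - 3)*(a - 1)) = a - 1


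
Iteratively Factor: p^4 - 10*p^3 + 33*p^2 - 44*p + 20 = (p - 2)*(p^3 - 8*p^2 + 17*p - 10) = (p - 5)*(p - 2)*(p^2 - 3*p + 2) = (p - 5)*(p - 2)*(p - 1)*(p - 2)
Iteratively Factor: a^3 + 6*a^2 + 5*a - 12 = (a + 4)*(a^2 + 2*a - 3) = (a + 3)*(a + 4)*(a - 1)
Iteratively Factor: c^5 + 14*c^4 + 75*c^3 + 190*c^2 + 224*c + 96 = (c + 4)*(c^4 + 10*c^3 + 35*c^2 + 50*c + 24) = (c + 2)*(c + 4)*(c^3 + 8*c^2 + 19*c + 12) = (c + 2)*(c + 4)^2*(c^2 + 4*c + 3) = (c + 2)*(c + 3)*(c + 4)^2*(c + 1)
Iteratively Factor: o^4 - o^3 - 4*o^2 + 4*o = (o - 2)*(o^3 + o^2 - 2*o) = (o - 2)*(o + 2)*(o^2 - o) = o*(o - 2)*(o + 2)*(o - 1)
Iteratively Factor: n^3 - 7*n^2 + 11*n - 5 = (n - 1)*(n^2 - 6*n + 5) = (n - 1)^2*(n - 5)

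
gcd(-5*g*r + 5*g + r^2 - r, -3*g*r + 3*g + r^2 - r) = r - 1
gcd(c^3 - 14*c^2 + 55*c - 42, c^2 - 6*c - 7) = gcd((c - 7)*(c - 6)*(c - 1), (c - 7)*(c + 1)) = c - 7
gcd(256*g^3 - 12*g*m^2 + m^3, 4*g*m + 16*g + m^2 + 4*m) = 4*g + m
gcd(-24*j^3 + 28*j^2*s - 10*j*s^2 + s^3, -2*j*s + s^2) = -2*j + s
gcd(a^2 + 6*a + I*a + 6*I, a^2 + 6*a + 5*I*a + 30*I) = a + 6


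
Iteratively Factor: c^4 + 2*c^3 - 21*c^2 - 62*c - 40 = (c + 1)*(c^3 + c^2 - 22*c - 40) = (c - 5)*(c + 1)*(c^2 + 6*c + 8) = (c - 5)*(c + 1)*(c + 4)*(c + 2)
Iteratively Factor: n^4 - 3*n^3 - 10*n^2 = (n + 2)*(n^3 - 5*n^2) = n*(n + 2)*(n^2 - 5*n) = n^2*(n + 2)*(n - 5)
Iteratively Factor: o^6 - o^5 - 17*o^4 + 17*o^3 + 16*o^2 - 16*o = (o + 1)*(o^5 - 2*o^4 - 15*o^3 + 32*o^2 - 16*o) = (o - 4)*(o + 1)*(o^4 + 2*o^3 - 7*o^2 + 4*o) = (o - 4)*(o - 1)*(o + 1)*(o^3 + 3*o^2 - 4*o) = (o - 4)*(o - 1)*(o + 1)*(o + 4)*(o^2 - o) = (o - 4)*(o - 1)^2*(o + 1)*(o + 4)*(o)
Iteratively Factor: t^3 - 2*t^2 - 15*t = (t + 3)*(t^2 - 5*t) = (t - 5)*(t + 3)*(t)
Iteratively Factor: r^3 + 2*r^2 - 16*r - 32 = (r - 4)*(r^2 + 6*r + 8) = (r - 4)*(r + 4)*(r + 2)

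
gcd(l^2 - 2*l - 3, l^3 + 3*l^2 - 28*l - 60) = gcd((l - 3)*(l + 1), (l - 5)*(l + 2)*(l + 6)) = 1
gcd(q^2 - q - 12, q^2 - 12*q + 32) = q - 4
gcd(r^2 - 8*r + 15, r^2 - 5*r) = r - 5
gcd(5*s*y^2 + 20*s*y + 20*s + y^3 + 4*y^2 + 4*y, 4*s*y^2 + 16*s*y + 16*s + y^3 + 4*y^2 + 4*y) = y^2 + 4*y + 4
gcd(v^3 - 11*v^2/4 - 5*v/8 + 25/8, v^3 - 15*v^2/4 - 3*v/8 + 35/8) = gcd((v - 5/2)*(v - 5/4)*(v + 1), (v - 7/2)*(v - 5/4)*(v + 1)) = v^2 - v/4 - 5/4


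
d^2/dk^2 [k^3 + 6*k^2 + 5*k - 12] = 6*k + 12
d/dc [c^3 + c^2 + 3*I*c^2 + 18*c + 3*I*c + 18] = 3*c^2 + c*(2 + 6*I) + 18 + 3*I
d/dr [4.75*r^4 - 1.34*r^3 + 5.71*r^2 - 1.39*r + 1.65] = 19.0*r^3 - 4.02*r^2 + 11.42*r - 1.39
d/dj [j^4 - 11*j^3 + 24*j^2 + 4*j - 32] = 4*j^3 - 33*j^2 + 48*j + 4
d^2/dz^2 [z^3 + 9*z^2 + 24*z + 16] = 6*z + 18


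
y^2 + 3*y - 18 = (y - 3)*(y + 6)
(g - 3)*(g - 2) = g^2 - 5*g + 6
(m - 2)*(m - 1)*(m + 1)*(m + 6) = m^4 + 4*m^3 - 13*m^2 - 4*m + 12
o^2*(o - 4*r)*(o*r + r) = o^4*r - 4*o^3*r^2 + o^3*r - 4*o^2*r^2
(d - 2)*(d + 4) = d^2 + 2*d - 8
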